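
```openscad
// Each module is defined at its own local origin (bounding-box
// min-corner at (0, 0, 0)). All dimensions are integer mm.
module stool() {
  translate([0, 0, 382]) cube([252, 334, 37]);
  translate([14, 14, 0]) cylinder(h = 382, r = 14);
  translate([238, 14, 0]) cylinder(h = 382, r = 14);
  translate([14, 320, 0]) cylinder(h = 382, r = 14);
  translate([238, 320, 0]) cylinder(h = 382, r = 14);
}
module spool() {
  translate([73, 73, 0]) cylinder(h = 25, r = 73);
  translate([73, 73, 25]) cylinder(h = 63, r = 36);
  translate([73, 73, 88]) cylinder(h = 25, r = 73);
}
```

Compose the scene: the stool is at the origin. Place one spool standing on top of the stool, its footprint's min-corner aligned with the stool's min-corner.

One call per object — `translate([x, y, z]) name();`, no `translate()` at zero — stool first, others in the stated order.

stool();
translate([0, 0, 419]) spool();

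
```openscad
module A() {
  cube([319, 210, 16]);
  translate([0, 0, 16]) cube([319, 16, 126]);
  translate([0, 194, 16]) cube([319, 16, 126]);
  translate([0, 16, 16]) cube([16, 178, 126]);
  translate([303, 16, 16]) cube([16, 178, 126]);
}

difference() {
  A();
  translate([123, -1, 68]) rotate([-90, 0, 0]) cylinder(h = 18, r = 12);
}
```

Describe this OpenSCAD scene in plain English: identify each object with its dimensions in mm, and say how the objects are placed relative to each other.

A is an open-topped rectangular box: outside dimensions 319×210×142 mm, with a uniform wall and base thickness of 16 mm. The base is a full 319×210 slab on the floor; four walls sit on top of the base. The front and back walls (the −y and +y sides) span the full width; the two side walls fit between them.

The open box has a circular hole of radius 12 mm through its front wall, centred at (x = 123, z = 68).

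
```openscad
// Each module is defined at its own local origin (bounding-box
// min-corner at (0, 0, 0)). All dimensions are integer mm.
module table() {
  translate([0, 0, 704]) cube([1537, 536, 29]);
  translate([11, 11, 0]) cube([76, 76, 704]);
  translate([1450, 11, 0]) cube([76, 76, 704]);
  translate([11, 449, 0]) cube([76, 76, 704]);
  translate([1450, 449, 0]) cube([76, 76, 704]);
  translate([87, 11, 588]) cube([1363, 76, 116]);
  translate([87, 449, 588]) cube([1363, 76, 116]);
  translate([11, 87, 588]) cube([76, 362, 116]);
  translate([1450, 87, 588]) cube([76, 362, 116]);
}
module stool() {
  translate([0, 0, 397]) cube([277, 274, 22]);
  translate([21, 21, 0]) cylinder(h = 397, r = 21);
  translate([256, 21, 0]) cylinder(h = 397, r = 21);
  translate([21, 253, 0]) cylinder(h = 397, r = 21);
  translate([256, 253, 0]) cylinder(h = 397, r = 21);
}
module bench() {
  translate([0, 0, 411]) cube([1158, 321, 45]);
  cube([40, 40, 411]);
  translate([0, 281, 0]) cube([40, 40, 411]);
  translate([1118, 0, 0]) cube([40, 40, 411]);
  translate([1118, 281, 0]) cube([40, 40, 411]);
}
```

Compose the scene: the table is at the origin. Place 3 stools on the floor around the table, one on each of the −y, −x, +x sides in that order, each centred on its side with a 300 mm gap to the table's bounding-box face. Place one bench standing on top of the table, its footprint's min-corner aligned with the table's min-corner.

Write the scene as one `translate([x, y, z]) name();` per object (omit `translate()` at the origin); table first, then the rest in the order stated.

table();
translate([630, -574, 0]) stool();
translate([-577, 131, 0]) stool();
translate([1837, 131, 0]) stool();
translate([0, 0, 733]) bench();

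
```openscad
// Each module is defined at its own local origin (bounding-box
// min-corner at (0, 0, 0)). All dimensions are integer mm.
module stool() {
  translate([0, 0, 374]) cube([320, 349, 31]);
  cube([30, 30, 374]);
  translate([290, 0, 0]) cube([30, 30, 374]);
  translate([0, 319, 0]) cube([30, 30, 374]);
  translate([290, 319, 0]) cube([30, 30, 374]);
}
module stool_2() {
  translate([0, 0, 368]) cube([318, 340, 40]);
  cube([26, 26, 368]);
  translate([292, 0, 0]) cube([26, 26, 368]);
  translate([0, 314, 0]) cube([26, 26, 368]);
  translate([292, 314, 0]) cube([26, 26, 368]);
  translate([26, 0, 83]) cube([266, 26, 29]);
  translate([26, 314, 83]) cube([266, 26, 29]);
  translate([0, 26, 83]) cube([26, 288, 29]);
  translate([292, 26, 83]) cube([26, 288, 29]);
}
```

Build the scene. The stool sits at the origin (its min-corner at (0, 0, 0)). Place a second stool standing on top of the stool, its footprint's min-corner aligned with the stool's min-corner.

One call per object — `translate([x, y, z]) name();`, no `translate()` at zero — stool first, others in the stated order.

stool();
translate([0, 0, 405]) stool_2();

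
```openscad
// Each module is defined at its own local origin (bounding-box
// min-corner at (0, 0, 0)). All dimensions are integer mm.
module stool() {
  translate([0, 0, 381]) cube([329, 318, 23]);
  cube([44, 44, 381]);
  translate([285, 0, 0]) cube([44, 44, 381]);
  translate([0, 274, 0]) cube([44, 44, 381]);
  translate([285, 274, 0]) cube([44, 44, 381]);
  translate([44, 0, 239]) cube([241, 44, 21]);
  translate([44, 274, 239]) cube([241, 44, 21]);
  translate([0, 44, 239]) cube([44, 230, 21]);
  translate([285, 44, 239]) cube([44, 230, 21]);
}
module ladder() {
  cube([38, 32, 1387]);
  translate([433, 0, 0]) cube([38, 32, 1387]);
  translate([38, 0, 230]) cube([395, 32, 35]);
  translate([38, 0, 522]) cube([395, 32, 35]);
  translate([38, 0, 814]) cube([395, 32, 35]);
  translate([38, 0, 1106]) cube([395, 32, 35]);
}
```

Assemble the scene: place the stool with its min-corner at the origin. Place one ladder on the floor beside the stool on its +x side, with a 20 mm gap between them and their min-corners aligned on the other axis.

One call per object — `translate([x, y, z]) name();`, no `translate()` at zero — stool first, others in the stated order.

stool();
translate([349, 0, 0]) ladder();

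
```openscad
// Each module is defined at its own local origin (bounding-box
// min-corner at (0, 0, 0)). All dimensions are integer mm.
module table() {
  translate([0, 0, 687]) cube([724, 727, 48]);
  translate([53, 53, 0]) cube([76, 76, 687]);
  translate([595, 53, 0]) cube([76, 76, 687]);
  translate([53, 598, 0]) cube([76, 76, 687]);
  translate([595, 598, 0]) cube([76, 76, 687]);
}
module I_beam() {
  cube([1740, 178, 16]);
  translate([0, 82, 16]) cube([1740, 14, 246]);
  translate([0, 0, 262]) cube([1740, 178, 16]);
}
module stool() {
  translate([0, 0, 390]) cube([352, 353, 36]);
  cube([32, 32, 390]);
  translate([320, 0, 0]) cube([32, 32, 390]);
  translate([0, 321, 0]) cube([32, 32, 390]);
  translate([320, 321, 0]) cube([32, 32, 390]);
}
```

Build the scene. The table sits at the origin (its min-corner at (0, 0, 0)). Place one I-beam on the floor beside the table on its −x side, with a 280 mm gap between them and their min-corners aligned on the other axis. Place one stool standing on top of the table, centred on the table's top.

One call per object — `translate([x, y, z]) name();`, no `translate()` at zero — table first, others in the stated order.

table();
translate([-2020, 0, 0]) I_beam();
translate([186, 187, 735]) stool();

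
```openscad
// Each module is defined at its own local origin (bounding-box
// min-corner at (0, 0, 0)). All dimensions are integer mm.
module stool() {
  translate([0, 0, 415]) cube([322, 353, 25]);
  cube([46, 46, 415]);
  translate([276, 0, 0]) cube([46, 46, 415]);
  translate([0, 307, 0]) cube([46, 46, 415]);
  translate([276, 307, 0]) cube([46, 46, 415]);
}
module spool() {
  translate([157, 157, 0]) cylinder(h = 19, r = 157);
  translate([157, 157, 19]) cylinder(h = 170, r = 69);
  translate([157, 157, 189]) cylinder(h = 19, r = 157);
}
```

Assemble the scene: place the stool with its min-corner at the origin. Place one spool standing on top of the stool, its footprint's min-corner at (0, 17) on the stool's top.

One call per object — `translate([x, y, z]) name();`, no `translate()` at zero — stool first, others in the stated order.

stool();
translate([0, 17, 440]) spool();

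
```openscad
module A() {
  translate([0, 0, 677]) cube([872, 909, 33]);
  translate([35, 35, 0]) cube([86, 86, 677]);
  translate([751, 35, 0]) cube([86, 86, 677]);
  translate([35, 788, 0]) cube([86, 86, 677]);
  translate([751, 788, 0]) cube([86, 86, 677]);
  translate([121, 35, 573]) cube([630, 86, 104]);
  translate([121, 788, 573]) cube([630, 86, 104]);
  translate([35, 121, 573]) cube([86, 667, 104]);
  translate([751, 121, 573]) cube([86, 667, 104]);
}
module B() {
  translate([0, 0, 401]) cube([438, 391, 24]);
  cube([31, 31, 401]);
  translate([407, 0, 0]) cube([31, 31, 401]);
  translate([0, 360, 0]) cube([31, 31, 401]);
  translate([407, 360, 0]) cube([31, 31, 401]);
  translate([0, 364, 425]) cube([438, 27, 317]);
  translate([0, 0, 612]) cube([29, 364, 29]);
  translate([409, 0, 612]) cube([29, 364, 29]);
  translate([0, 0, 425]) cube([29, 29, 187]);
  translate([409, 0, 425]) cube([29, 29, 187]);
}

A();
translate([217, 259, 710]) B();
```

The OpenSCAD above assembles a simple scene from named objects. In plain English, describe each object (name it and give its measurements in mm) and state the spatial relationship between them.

A is a rectangular dining table. The top is 872×909×33 mm with its upper surface at z = 710 mm. It stands on four 86×86 mm square legs, each inset 35 mm from the nearest pair of top edges, running from the floor to the underside of the top. Four apron rails, 86 mm thick and 104 mm tall, run between adjacent legs with their top edges flush with the underside of the top and their outer faces flush with the legs' outer faces.

B is a chair: 438×391 mm seat, 24 mm thick, top at z = 425 mm, on four 31 mm square corner legs flush with the seat edges. A 27 mm thick backrest slab spans the full seat width, extending 317 mm above the seat top, its back face flush with the seat's +y edge. Two armrests of 29×29 mm section run along each side from the seat's front edge to the front of the backrest, top faces 216 mm above the seat top and outer faces flush with the seat's x-edges; a 29×29 mm post under the front of each armrest stands on the seat at the front corner.

The chair is on top of the table, centred.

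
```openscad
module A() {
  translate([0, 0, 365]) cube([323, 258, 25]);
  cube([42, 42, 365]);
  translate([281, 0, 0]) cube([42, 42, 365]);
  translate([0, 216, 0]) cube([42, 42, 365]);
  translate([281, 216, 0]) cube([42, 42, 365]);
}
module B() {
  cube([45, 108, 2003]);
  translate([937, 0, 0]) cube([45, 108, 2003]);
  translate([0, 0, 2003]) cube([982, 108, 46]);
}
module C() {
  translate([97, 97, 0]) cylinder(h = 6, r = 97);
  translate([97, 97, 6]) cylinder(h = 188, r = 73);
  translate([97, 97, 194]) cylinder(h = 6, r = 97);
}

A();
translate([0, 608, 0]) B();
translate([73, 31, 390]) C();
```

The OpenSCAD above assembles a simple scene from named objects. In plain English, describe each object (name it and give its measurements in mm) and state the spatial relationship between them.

A is a four-legged stool. The seat is a 323×258×25 mm slab whose top surface is at z = 390 mm; four square legs, each 42×42 mm in cross-section, run from the floor (z = 0) to the underside of the seat, each flush with a corner of the seat.

B is a door frame. The clear opening is 892 mm wide and 2003 mm high. Two 45 mm wide jambs, 108 mm deep, stand either side of the opening from the floor to the top of the opening. A 46 mm thick head sits across the top of both jambs, spanning the full outside width of the frame.

C is a spool: two coaxial disc flanges of radius 97 mm and thickness 6 mm, joined by a core cylinder of radius 73 mm and height 188 mm. The lower flange rests on z = 0 and the three cylinders share a vertical axis.

The door frame is on the floor beside the stool on its +y side. The spool is on top of the stool.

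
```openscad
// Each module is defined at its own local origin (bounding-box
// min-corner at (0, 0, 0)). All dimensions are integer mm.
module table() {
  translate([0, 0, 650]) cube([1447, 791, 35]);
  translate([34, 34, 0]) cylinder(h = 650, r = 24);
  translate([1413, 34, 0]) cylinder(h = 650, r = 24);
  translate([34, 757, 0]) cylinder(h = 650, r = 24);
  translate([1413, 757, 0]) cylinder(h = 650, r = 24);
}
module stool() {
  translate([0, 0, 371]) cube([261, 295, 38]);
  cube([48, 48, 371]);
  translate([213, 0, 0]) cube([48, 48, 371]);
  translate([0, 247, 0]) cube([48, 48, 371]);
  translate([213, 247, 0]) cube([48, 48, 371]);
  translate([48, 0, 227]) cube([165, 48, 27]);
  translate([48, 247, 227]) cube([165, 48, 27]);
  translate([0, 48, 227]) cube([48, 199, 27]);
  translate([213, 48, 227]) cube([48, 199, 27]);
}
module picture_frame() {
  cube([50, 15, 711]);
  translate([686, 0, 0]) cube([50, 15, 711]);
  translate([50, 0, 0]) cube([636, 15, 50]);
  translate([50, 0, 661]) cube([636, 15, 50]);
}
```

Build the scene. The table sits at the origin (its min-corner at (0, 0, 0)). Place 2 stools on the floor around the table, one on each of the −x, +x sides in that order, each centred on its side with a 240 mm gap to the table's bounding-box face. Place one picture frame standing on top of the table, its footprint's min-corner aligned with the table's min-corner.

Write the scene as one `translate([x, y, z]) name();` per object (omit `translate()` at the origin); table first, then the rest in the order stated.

table();
translate([-501, 248, 0]) stool();
translate([1687, 248, 0]) stool();
translate([0, 0, 685]) picture_frame();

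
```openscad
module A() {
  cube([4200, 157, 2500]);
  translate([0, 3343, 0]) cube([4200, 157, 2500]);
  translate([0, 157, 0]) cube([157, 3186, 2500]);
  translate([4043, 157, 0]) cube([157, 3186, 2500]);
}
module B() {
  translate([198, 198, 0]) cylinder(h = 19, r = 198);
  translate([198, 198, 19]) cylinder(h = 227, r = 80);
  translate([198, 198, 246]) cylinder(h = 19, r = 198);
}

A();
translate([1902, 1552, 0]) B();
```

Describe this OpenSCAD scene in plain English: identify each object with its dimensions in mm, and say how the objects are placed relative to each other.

A is a box-shaped house frame (walls only): outside footprint 4200×3500 mm, wall height 2500 mm, wall thickness 157 mm. The two y-facing walls run the full x-width; the two x-facing walls fit between the inner faces of the y-facing walls.

B is a spool: two coaxial disc flanges of radius 198 mm and thickness 19 mm, joined by a core cylinder of radius 80 mm and height 227 mm. The lower flange rests on z = 0 and the three cylinders share a vertical axis.

The spool sits inside the house frame, centred.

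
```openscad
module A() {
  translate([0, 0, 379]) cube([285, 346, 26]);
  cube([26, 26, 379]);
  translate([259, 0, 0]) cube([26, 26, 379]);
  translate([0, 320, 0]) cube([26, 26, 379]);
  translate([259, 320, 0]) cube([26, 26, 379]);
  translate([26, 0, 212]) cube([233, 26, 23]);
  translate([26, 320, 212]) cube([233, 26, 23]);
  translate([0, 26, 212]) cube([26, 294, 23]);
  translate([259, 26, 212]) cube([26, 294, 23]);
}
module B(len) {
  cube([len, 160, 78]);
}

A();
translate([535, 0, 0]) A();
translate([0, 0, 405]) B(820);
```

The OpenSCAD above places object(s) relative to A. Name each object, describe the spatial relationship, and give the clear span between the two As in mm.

Second stool starts at x = 535; first ends at x = 285; clear span = 535 − 285 = 250 mm.

A is a stool. B is a beam. A beam spans the tops of two stools. The clear span between the two stools is 250 mm.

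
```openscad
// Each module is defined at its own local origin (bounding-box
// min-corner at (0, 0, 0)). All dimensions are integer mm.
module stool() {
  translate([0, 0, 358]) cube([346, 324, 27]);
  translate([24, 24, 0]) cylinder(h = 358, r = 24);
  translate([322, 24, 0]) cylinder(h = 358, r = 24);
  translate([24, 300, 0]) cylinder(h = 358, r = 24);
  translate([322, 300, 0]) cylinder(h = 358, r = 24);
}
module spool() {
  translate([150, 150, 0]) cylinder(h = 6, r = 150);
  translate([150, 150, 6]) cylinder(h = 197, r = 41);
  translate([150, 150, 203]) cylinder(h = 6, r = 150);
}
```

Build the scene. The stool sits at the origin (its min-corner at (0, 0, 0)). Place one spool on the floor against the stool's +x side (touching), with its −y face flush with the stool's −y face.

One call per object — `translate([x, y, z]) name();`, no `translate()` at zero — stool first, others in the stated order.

stool();
translate([346, 0, 0]) spool();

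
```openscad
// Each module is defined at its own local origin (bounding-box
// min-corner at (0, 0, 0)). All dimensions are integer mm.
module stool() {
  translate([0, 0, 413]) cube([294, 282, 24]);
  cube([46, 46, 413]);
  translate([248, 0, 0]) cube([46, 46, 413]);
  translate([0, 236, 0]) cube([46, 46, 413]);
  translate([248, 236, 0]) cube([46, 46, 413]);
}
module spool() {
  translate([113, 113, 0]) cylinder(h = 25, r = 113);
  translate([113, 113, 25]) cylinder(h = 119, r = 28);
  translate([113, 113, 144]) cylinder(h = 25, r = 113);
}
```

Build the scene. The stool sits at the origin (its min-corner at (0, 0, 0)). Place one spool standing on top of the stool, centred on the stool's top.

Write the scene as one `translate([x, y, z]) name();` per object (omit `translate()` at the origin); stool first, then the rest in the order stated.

stool();
translate([34, 28, 437]) spool();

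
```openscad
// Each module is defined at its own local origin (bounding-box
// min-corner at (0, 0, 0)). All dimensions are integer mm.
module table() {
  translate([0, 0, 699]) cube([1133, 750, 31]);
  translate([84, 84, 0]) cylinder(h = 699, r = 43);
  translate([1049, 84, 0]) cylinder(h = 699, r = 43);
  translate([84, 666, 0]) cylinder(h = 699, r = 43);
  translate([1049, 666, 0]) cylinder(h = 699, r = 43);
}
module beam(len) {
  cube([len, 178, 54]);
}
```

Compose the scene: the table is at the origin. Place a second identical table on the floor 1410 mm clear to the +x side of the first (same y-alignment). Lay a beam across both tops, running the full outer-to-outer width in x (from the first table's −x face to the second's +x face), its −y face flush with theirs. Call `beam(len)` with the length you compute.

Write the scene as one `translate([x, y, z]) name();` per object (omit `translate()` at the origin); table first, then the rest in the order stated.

table();
translate([2543, 0, 0]) table();
translate([0, 0, 730]) beam(3676);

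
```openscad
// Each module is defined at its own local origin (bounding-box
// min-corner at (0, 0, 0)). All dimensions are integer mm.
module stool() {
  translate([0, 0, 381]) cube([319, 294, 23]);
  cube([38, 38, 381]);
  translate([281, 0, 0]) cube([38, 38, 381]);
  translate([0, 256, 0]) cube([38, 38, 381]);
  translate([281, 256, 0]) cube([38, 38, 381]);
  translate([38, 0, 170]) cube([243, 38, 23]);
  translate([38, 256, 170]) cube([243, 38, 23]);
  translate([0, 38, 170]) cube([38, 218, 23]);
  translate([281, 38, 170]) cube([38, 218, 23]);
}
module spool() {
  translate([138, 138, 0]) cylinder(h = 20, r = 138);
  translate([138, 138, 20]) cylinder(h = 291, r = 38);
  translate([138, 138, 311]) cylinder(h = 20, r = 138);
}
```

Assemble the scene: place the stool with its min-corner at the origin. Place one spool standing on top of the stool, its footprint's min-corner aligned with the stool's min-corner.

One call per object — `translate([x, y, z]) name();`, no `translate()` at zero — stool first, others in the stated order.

stool();
translate([0, 0, 404]) spool();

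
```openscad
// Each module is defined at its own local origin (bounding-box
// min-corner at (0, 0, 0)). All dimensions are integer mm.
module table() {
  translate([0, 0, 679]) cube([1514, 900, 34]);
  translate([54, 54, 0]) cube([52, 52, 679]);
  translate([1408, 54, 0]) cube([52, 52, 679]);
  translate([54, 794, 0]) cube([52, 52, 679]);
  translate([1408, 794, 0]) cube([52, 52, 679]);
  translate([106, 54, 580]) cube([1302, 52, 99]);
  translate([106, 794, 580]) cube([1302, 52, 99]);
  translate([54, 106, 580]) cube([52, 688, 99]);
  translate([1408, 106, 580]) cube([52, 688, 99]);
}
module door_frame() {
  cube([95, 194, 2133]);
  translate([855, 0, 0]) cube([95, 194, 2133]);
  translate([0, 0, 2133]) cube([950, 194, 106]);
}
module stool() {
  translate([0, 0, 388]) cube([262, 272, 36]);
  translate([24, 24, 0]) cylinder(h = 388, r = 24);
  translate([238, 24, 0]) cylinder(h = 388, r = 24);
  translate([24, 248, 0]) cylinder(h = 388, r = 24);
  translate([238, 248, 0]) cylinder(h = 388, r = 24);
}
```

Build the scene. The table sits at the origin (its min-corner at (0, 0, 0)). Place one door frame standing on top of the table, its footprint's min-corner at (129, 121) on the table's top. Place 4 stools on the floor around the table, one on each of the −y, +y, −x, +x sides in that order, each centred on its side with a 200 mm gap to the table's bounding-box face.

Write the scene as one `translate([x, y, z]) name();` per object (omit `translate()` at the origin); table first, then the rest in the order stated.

table();
translate([129, 121, 713]) door_frame();
translate([626, -472, 0]) stool();
translate([626, 1100, 0]) stool();
translate([-462, 314, 0]) stool();
translate([1714, 314, 0]) stool();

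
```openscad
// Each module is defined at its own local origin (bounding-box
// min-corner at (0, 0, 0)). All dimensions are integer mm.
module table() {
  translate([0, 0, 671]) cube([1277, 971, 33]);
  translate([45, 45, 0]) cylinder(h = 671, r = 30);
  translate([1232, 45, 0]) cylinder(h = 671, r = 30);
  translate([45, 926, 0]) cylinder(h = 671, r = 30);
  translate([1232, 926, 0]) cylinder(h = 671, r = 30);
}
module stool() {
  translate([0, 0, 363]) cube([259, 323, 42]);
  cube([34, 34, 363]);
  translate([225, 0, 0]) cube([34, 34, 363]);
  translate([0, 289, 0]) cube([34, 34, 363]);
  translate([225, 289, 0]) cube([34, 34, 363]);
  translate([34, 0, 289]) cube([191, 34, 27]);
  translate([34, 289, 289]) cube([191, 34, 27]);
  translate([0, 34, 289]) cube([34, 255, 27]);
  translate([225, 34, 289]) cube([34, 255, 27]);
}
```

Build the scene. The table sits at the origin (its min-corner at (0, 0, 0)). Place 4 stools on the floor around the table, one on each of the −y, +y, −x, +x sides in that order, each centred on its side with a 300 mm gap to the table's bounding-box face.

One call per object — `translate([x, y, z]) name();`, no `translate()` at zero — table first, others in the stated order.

table();
translate([509, -623, 0]) stool();
translate([509, 1271, 0]) stool();
translate([-559, 324, 0]) stool();
translate([1577, 324, 0]) stool();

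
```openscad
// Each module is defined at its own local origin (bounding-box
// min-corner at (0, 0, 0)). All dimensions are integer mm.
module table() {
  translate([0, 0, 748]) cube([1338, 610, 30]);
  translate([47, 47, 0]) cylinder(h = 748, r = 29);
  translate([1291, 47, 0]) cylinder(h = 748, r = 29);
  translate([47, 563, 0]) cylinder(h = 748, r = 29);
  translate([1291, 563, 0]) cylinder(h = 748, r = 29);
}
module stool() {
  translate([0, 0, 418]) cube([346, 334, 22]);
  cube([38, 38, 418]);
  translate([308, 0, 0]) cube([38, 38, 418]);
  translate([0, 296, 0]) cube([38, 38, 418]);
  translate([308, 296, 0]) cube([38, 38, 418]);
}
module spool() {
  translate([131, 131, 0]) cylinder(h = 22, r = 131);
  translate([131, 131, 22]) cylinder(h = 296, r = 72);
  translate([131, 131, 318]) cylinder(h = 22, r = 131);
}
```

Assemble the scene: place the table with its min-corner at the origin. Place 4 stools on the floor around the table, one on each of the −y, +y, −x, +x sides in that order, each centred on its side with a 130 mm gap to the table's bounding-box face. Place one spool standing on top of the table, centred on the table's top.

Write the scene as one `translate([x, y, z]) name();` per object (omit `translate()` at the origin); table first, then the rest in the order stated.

table();
translate([496, -464, 0]) stool();
translate([496, 740, 0]) stool();
translate([-476, 138, 0]) stool();
translate([1468, 138, 0]) stool();
translate([538, 174, 778]) spool();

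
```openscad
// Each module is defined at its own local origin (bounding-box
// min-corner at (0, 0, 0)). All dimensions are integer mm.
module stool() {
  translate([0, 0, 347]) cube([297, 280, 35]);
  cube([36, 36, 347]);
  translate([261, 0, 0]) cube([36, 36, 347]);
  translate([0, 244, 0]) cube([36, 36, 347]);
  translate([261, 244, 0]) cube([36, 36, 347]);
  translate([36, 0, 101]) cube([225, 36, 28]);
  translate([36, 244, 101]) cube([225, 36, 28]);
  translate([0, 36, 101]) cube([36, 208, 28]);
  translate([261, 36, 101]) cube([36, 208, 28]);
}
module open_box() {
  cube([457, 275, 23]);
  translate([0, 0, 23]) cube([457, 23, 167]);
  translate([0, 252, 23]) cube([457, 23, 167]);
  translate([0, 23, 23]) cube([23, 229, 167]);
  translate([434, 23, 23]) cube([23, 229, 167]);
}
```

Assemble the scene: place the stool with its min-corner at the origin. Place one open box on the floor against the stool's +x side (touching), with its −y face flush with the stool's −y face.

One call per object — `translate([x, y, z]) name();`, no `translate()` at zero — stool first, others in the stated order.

stool();
translate([297, 0, 0]) open_box();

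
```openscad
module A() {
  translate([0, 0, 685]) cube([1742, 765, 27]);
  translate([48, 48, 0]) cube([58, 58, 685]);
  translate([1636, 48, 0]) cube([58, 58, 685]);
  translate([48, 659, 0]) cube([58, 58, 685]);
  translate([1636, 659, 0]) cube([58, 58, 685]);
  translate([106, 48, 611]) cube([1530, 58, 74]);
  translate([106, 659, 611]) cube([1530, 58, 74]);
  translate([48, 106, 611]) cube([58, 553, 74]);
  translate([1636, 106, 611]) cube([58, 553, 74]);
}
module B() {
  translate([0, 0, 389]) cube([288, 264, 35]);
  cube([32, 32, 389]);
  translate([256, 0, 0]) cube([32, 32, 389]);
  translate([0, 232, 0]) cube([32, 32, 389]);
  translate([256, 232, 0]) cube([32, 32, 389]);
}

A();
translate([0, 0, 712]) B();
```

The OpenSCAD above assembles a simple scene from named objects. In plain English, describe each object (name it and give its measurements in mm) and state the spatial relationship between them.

A is a table with a 1742×765 mm rectangular top, 27 mm thick, top surface at z = 712 mm, supported by four 58×58 mm square legs, each inset 48 mm from the nearest pair of top edges, running from the floor. Four apron rails, 58 mm thick and 74 mm tall, run between adjacent legs with their top edges flush with the underside of the top and their outer faces flush with the legs' outer faces.

B is a four-legged stool. The seat is a 288×264×35 mm slab whose top surface is at z = 424 mm; four square legs, each 32×32 mm in cross-section, run from the floor (z = 0) to the underside of the seat, each flush with a corner of the seat.

The stool is on top of the table.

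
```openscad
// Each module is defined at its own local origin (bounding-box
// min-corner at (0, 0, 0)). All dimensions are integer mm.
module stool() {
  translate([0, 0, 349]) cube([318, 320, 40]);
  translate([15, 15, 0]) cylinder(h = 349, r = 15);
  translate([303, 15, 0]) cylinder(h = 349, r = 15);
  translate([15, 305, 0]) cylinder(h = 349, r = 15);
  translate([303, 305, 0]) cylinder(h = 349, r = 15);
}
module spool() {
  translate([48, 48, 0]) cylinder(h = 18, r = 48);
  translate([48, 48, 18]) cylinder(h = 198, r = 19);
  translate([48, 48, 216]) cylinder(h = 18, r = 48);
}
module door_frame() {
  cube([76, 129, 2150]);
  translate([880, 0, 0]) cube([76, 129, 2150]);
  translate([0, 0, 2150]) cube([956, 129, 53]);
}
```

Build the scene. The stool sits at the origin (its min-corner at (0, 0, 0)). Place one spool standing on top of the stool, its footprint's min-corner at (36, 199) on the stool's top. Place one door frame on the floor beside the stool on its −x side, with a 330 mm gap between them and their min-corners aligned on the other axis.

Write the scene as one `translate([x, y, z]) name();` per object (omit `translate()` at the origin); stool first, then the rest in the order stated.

stool();
translate([36, 199, 389]) spool();
translate([-1286, 0, 0]) door_frame();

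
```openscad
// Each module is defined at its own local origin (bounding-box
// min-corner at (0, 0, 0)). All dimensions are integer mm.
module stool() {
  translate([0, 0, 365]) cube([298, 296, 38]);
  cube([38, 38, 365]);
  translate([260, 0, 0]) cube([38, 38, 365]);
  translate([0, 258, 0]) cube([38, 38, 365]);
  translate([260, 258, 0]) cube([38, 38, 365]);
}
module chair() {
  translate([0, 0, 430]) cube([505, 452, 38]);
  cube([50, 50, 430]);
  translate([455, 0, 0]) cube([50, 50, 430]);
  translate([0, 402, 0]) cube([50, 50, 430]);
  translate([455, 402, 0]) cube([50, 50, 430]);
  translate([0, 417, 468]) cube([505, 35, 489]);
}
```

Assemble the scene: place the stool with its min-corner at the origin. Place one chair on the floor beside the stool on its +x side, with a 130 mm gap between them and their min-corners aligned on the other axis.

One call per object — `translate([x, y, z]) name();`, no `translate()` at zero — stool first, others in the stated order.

stool();
translate([428, 0, 0]) chair();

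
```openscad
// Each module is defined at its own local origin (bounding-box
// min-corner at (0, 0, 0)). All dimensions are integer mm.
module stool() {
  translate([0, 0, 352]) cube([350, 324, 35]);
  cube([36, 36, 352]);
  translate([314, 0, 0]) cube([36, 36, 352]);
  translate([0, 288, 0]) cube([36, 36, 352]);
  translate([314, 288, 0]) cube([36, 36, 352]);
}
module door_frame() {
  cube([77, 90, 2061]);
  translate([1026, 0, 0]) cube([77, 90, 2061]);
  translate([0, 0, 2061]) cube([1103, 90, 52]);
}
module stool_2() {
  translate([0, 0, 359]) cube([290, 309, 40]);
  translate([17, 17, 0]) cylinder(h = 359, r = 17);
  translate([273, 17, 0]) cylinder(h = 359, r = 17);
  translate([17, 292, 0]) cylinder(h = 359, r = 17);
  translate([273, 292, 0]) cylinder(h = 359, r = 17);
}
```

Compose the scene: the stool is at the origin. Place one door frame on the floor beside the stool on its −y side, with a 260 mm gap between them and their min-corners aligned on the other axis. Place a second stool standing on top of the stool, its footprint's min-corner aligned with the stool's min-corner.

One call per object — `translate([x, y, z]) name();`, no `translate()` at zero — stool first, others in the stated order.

stool();
translate([0, -350, 0]) door_frame();
translate([0, 0, 387]) stool_2();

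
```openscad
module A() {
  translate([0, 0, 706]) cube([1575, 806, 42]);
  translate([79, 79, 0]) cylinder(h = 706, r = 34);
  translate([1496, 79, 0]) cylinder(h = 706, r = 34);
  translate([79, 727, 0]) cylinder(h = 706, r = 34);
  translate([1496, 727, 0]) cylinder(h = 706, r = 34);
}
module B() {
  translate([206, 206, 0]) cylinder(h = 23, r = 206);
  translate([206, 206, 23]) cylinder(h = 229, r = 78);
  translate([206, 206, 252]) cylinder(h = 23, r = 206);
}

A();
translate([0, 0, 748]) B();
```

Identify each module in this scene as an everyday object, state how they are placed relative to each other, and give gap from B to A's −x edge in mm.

The spool's min-x is at 0; the table's min-x is 0; gap = 0 mm.

A is a table. B is a spool. The spool is on top of the table. The gap from the spool to the table's −x edge is 0 mm.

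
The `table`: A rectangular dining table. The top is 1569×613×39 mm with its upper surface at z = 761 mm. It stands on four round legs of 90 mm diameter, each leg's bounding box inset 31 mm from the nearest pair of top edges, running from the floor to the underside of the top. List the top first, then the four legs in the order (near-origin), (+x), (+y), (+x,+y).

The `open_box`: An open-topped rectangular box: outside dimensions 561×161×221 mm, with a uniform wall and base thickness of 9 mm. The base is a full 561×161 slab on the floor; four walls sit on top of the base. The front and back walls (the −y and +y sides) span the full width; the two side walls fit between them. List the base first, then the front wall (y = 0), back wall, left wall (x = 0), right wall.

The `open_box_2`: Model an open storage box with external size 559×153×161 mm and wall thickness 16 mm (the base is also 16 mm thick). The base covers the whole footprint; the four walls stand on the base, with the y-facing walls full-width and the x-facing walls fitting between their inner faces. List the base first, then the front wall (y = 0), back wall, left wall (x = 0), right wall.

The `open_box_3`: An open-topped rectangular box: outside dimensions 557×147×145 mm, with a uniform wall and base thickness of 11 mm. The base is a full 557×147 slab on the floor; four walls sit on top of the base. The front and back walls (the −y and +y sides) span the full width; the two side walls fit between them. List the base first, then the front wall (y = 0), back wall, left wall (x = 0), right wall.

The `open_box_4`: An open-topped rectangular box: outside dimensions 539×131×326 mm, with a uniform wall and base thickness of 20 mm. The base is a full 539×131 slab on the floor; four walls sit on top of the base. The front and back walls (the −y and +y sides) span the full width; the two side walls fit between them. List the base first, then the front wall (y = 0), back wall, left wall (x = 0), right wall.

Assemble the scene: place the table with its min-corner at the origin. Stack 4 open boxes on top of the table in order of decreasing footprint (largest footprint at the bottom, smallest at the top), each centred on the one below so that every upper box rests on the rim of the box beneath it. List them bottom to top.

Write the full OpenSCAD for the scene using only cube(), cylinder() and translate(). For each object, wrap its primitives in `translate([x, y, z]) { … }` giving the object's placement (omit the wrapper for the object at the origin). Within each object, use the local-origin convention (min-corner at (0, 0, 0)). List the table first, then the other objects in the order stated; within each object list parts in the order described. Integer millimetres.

translate([0, 0, 722]) cube([1569, 613, 39]);
translate([76, 76, 0]) cylinder(h = 722, r = 45);
translate([1493, 76, 0]) cylinder(h = 722, r = 45);
translate([76, 537, 0]) cylinder(h = 722, r = 45);
translate([1493, 537, 0]) cylinder(h = 722, r = 45);
translate([504, 226, 761]) {
  cube([561, 161, 9]);
  translate([0, 0, 9]) cube([561, 9, 212]);
  translate([0, 152, 9]) cube([561, 9, 212]);
  translate([0, 9, 9]) cube([9, 143, 212]);
  translate([552, 9, 9]) cube([9, 143, 212]);
}
translate([505, 230, 982]) {
  cube([559, 153, 16]);
  translate([0, 0, 16]) cube([559, 16, 145]);
  translate([0, 137, 16]) cube([559, 16, 145]);
  translate([0, 16, 16]) cube([16, 121, 145]);
  translate([543, 16, 16]) cube([16, 121, 145]);
}
translate([506, 233, 1143]) {
  cube([557, 147, 11]);
  translate([0, 0, 11]) cube([557, 11, 134]);
  translate([0, 136, 11]) cube([557, 11, 134]);
  translate([0, 11, 11]) cube([11, 125, 134]);
  translate([546, 11, 11]) cube([11, 125, 134]);
}
translate([515, 241, 1288]) {
  cube([539, 131, 20]);
  translate([0, 0, 20]) cube([539, 20, 306]);
  translate([0, 111, 20]) cube([539, 20, 306]);
  translate([0, 20, 20]) cube([20, 91, 306]);
  translate([519, 20, 20]) cube([20, 91, 306]);
}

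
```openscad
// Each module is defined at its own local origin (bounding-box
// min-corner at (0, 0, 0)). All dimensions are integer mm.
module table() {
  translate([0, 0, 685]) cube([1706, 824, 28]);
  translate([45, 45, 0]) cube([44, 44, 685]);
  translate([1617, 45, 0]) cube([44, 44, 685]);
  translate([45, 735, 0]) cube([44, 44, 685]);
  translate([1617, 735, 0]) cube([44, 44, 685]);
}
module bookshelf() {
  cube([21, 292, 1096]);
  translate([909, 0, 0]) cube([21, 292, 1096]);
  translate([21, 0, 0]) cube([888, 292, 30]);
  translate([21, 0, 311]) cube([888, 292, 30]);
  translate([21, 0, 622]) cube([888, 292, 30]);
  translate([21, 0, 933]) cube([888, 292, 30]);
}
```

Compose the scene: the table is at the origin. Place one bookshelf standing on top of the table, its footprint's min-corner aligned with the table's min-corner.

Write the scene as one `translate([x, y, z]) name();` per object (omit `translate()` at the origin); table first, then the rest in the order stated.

table();
translate([0, 0, 713]) bookshelf();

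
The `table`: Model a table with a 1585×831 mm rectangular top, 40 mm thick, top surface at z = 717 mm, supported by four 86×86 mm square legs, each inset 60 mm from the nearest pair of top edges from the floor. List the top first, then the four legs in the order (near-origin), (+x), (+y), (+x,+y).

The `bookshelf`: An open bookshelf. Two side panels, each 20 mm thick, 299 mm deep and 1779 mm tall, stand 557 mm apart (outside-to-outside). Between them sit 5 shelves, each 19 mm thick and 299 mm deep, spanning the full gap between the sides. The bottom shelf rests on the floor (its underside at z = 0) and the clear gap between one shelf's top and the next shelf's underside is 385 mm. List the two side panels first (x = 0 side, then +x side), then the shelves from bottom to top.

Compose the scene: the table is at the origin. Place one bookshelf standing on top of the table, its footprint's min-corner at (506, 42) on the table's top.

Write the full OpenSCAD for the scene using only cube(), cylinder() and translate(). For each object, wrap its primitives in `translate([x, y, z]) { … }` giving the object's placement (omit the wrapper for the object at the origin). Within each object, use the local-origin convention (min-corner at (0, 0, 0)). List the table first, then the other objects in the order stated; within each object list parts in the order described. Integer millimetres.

translate([0, 0, 677]) cube([1585, 831, 40]);
translate([60, 60, 0]) cube([86, 86, 677]);
translate([1439, 60, 0]) cube([86, 86, 677]);
translate([60, 685, 0]) cube([86, 86, 677]);
translate([1439, 685, 0]) cube([86, 86, 677]);
translate([506, 42, 717]) {
  cube([20, 299, 1779]);
  translate([537, 0, 0]) cube([20, 299, 1779]);
  translate([20, 0, 0]) cube([517, 299, 19]);
  translate([20, 0, 404]) cube([517, 299, 19]);
  translate([20, 0, 808]) cube([517, 299, 19]);
  translate([20, 0, 1212]) cube([517, 299, 19]);
  translate([20, 0, 1616]) cube([517, 299, 19]);
}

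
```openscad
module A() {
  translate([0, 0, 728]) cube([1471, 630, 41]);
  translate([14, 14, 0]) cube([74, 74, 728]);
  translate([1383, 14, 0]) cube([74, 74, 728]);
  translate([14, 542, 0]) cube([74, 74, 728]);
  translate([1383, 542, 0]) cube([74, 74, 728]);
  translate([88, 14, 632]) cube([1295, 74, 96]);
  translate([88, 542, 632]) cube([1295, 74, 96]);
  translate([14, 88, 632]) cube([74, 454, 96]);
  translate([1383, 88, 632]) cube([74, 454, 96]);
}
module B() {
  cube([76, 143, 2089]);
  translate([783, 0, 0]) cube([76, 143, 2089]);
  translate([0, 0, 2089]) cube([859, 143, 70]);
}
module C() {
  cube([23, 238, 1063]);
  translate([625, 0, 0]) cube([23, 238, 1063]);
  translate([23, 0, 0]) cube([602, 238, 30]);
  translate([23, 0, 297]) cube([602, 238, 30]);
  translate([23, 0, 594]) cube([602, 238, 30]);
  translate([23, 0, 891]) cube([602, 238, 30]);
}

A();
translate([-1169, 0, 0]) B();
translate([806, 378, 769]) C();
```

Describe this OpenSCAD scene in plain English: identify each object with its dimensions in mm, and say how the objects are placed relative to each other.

A is a rectangular dining table. The top is 1471×630×41 mm with its upper surface at z = 769 mm. It stands on four 74×74 mm square legs, each inset 14 mm from the nearest pair of top edges, running from the floor to the underside of the top. Four apron rails, 74 mm thick and 96 mm tall, run between adjacent legs with their top edges flush with the underside of the top and their outer faces flush with the legs' outer faces.

B is a door frame. The clear opening is 707 mm wide and 2089 mm high. Two 76 mm wide jambs, 143 mm deep, stand either side of the opening from the floor to the top of the opening. A 70 mm thick head sits across the top of both jambs, spanning the full outside width of the frame.

C is a bookshelf 648 mm wide overall, 238 mm deep and 1063 mm tall. The two sides are 23 mm thick vertical panels. 4 horizontal shelves of 30 mm thickness span between the inner faces of the sides; the lowest shelf sits on the floor and shelves are stacked with a clear vertical gap of 267 mm between each pair.

The door frame is on the floor beside the table on its −x side. The bookshelf is on top of the table.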